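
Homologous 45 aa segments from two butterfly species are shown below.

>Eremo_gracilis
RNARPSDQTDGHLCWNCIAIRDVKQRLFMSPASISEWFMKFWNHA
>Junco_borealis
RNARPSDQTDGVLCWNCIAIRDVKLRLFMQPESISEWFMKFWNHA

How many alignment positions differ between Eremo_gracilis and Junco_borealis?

4

Mismatches occur at site 12 (H→V), site 25 (Q→L), site 30 (S→Q), site 32 (A→E).
That gives 4 mismatches out of 45 aligned sites, so the Hamming distance is 4.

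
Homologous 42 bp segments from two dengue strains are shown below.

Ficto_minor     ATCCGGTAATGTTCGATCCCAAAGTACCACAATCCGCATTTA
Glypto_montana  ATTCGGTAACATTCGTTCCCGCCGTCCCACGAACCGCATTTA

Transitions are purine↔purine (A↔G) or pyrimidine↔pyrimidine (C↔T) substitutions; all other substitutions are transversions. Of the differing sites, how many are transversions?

5

The sequences differ at positions 3 (C/T, transition), 10 (T/C, transition), 11 (G/A, transition), 16 (A/T, transversion), 21 (A/G, transition), 22 (A/C, transversion), 23 (A/C, transversion), 26 (A/C, transversion), 31 (A/G, transition), 33 (T/A, transversion).
Of the 10 differences, 5 transitions and 5 transversions, so the answer is 5.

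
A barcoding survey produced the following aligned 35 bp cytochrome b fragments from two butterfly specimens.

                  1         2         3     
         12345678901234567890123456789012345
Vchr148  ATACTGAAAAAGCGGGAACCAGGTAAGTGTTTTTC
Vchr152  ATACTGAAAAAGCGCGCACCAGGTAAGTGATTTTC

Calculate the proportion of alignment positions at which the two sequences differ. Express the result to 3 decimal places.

0.086

The sequences differ at positions 15 (G/C), 17 (A/C), 30 (T/A).
There are 3 differences over 35 sites, so p = 3/35 = 0.086.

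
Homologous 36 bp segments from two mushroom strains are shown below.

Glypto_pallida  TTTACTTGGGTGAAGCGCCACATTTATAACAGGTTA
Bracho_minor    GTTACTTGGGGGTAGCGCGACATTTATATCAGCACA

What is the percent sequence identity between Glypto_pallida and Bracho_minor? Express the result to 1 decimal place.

Differing sites — 1:T/G; 11:T/G; 13:A/T; 19:C/G; 29:A/T; 33:G/C; 34:T/A; 35:T/C.
28 of the 36 sites match, so the percent identity is 28/36 × 100 = 77.8%.

77.8%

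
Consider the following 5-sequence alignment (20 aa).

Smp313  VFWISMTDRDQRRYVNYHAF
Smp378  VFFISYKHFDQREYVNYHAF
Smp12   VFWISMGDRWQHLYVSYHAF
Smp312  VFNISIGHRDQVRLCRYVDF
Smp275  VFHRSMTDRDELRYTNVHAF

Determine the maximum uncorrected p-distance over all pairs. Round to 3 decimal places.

0.650

Pairwise Hamming distances:
  Smp313 vs Smp378: 6
  Smp313 vs Smp12: 5
  Smp313 vs Smp312: 10
  Smp313 vs Smp275: 6
  Smp378 vs Smp12: 9
  Smp378 vs Smp312: 11
  Smp378 vs Smp275: 11
  Smp12 vs Smp312: 11
  Smp12 vs Smp275: 10
  Smp312 vs Smp275: 13
The largest is 13 mismatches, between Smp312 and Smp275; p = 13/20 = 0.650.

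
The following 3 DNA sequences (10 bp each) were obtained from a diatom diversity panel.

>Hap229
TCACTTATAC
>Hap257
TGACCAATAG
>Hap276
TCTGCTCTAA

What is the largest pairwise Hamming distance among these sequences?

6

Pairwise Hamming distances:
  Hap229 vs Hap257: 4
  Hap229 vs Hap276: 5
  Hap257 vs Hap276: 6
The largest is 6, between Hap257 and Hap276.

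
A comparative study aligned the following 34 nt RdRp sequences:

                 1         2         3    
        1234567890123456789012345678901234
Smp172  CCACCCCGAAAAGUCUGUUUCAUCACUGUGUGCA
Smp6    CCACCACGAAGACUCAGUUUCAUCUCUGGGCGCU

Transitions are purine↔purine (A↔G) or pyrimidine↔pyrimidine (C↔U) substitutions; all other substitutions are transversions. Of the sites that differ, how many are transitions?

2

The sequences differ at positions 6 (C/A, transversion), 11 (A/G, transition), 13 (G/C, transversion), 16 (U/A, transversion), 25 (A/U, transversion), 29 (U/G, transversion), 31 (U/C, transition), 34 (A/U, transversion).
Of the 8 differences, 2 transitions and 6 transversions, so the answer is 2.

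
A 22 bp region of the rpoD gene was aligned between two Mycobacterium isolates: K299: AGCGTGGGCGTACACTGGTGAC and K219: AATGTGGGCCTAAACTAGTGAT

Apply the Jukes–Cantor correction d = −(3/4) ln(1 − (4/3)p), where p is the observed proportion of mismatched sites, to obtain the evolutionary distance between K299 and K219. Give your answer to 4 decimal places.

0.3390

The sequences differ at positions 2 (G/A), 3 (C/T), 10 (G/C), 13 (C/A), 17 (G/A), 22 (C/T).
p = 6/22 = 0.272727.
d = −0.75 · ln(1 − (4/3)·0.272727) = −0.75 · ln(0.636364) = −0.75 · (-0.451985) = 0.3390.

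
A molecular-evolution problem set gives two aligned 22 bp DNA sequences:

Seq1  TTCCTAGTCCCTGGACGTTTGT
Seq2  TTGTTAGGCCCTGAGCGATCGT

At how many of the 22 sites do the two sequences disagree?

Mismatches occur at site 3 (C↔G), site 4 (C↔T), site 8 (T↔G), site 14 (G↔A), site 15 (A↔G), site 18 (T↔A), site 20 (T↔C).
That gives 7 mismatches out of 22 aligned sites, so the Hamming distance is 7.

7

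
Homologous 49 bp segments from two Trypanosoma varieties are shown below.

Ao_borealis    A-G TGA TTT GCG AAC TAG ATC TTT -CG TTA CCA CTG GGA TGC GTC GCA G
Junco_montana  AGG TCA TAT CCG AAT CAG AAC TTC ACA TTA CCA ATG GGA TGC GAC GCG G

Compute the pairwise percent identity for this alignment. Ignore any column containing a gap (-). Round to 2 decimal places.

Excluding the 2 gap columns leaves 47 comparable sites.
Mismatches occur at site 5 (G→C), site 8 (T→A), site 10 (G→C), site 15 (C→T), site 16 (T→C), site 20 (T→A), site 24 (T→C), site 27 (G→A), site 34 (C→A), site 44 (T→A), site 48 (A→G).
36 of the 47 comparable sites match, so the percent identity is 36/47 × 100 = 76.60%.

76.60%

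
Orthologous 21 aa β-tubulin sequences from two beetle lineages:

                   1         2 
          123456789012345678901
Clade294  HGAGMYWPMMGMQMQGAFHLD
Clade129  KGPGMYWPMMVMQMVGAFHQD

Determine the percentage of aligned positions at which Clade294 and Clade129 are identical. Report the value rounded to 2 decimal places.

Mismatches occur at site 1 (H↔K), site 3 (A↔P), site 11 (G↔V), site 15 (Q↔V), site 20 (L↔Q).
16 of the 21 sites match, so the percent identity is 16/21 × 100 = 76.19%.

76.19%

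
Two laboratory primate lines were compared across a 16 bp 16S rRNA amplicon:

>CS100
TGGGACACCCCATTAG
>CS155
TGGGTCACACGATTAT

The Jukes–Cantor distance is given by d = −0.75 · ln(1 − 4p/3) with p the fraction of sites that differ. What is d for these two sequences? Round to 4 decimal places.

Differing sites — 5:A/T; 9:C/A; 11:C/G; 16:G/T.
p = 4/16 = 0.250000.
d = −0.75 · ln(1 − (4/3)·0.250000) = −0.75 · ln(0.666667) = −0.75 · (-0.405465) = 0.3041.

0.3041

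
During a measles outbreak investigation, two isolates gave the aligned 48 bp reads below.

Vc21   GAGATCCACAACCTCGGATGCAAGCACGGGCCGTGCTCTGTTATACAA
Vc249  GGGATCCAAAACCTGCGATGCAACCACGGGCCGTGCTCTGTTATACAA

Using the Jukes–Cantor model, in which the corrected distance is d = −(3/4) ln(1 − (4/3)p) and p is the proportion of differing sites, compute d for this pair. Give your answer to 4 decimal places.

0.1121

Differing sites — 2:A/G; 9:C/A; 15:C/G; 16:G/C; 24:G/C.
p = 5/48 = 0.104167.
d = −0.75 · ln(1 − (4/3)·0.104167) = −0.75 · ln(0.861111) = −0.75 · (-0.149532) = 0.1121.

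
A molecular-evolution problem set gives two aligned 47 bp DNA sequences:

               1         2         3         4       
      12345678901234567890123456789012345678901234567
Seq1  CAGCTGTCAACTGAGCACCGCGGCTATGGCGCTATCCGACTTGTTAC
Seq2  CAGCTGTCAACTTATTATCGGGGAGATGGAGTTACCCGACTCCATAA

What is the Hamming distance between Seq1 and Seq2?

The sequences differ at positions 13 (G/T), 15 (G/T), 16 (C/T), 18 (C/T), 21 (C/G), 24 (C/A), 25 (T/G), 30 (C/A), 32 (C/T), 35 (T/C), 42 (T/C), 43 (G/C), 44 (T/A), 47 (C/A).
That gives 14 mismatches out of 47 aligned sites, so the Hamming distance is 14.

14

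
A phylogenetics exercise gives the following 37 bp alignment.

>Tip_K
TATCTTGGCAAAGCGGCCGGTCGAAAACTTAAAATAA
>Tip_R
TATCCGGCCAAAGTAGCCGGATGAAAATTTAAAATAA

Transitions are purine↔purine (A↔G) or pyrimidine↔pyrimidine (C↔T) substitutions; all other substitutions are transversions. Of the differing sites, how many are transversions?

Differing sites — 5:T/C (Ti); 6:T/G (Tv); 8:G/C (Tv); 14:C/T (Ti); 15:G/A (Ti); 21:T/A (Tv); 22:C/T (Ti); 28:C/T (Ti).
Of the 8 differences, 5 transitions and 3 transversions, so the answer is 3.

3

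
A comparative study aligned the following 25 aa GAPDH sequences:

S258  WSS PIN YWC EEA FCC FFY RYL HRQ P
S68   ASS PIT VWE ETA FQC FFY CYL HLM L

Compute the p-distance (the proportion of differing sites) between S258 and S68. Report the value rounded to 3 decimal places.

Differing sites — 1:W/A; 6:N/T; 7:Y/V; 9:C/E; 11:E/T; 14:C/Q; 19:R/C; 23:R/L; 24:Q/M; 25:P/L.
There are 10 differences over 25 sites, so p = 10/25 = 0.400.

0.400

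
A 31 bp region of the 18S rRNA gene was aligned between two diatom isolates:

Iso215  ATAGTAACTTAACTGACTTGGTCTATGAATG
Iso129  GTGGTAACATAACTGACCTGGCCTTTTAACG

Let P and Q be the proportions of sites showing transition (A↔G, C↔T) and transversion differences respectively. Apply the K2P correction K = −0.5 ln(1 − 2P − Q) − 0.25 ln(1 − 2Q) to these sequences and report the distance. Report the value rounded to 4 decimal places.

Mismatches occur at site 1 (A/G, transition), site 3 (A/G, transition), site 9 (T/A, transversion), site 18 (T/C, transition), site 22 (T/C, transition), site 25 (A/T, transversion), site 27 (G/T, transversion), site 30 (T/C, transition).
Of the 8 differences, 5 transitions and 3 transversions over 31 sites: P = 5/31 = 0.161290, Q = 3/31 = 0.096774.
d = −0.5·ln(0.580646) − 0.25·ln(0.806452) = −0.5·(-0.543614) − 0.25·(-0.215111) = 0.3256.

0.3256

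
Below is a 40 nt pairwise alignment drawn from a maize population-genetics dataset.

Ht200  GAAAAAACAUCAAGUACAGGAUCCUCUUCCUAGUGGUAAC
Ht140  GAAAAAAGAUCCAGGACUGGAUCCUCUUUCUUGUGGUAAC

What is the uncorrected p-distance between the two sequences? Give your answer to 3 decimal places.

0.150

Mismatches occur at site 8 (C→G), site 12 (A→C), site 15 (U→G), site 18 (A→U), site 29 (C→U), site 32 (A→U).
There are 6 differences over 40 sites, so p = 6/40 = 0.150.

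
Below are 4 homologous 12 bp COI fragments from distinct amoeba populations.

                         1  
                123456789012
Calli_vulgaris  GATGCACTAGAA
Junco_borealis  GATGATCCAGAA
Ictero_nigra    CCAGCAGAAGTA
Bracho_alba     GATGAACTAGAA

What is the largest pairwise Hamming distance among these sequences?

Pairwise Hamming distances:
  Calli_vulgaris vs Junco_borealis: 3
  Calli_vulgaris vs Ictero_nigra: 6
  Calli_vulgaris vs Bracho_alba: 1
  Junco_borealis vs Ictero_nigra: 8
  Junco_borealis vs Bracho_alba: 2
  Ictero_nigra vs Bracho_alba: 7
The largest is 8, between Junco_borealis and Ictero_nigra.

8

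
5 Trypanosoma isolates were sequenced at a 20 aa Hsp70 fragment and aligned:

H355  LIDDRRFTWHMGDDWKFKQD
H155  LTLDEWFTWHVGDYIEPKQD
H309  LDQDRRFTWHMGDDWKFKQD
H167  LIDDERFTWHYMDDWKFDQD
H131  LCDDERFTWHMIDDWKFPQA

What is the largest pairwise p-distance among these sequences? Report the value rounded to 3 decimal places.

Pairwise Hamming distances:
  H355 vs H155: 9
  H355 vs H309: 2
  H355 vs H167: 4
  H355 vs H131: 5
  H155 vs H309: 9
  H155 vs H167: 10
  H155 vs H131: 11
  H309 vs H167: 6
  H309 vs H131: 6
  H167 vs H131: 5
The largest is 11 mismatches, between H155 and H131; p = 11/20 = 0.550.

0.550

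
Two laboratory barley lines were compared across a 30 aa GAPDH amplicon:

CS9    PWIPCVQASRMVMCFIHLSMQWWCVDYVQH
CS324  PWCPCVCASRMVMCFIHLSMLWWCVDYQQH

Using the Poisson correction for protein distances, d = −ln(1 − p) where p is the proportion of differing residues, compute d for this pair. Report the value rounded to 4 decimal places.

The sequences differ at positions 3 (I/C), 7 (Q/C), 21 (Q/L), 28 (V/Q).
p = 4/30 = 0.133333.
d = −ln(1 − 0.133333) = −ln(0.866667) = 0.1431.

0.1431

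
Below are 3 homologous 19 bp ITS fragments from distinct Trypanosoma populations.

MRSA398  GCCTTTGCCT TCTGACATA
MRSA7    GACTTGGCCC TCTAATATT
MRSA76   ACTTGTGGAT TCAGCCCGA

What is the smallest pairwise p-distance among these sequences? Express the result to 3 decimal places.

0.316

Pairwise Hamming distances:
  MRSA398 vs MRSA7: 6
  MRSA398 vs MRSA76: 9
  MRSA7 vs MRSA76: 15
The smallest is 6 mismatches, between MRSA398 and MRSA7; p = 6/19 = 0.316.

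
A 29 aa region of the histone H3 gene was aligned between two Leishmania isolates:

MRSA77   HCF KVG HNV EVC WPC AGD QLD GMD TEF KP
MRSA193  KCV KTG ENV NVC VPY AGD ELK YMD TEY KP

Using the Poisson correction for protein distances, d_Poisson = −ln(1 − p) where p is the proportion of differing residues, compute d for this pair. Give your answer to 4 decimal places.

The sequences differ at positions 1 (H/K), 3 (F/V), 5 (V/T), 7 (H/E), 10 (E/N), 13 (W/V), 15 (C/Y), 19 (Q/E), 21 (D/K), 22 (G/Y), 27 (F/Y).
p = 11/29 = 0.379310.
d = −ln(1 − 0.379310) = −ln(0.620690) = 0.4769.

0.4769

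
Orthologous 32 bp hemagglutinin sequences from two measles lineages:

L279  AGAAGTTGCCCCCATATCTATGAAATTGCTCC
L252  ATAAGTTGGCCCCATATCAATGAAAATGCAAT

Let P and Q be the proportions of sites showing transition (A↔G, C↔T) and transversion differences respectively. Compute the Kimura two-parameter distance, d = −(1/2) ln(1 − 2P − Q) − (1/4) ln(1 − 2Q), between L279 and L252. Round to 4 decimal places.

Differing sites — 2:G/T (Tv); 9:C/G (Tv); 19:T/A (Tv); 26:T/A (Tv); 30:T/A (Tv); 31:C/A (Tv); 32:C/T (Ti).
Of the 7 differences, 1 transition and 6 transversions over 32 sites: P = 1/32 = 0.031250, Q = 6/32 = 0.187500.
d = −0.5·ln(0.750000) − 0.25·ln(0.625000) = −0.5·(-0.287682) − 0.25·(-0.470004) = 0.2613.

0.2613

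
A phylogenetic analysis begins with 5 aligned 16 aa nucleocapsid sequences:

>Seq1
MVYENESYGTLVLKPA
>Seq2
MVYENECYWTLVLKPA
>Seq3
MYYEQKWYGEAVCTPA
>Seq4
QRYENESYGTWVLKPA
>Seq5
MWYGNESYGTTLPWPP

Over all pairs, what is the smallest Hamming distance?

Pairwise Hamming distances:
  Seq1 vs Seq2: 2
  Seq1 vs Seq3: 8
  Seq1 vs Seq4: 3
  Seq1 vs Seq5: 7
  Seq2 vs Seq3: 9
  Seq2 vs Seq4: 5
  Seq2 vs Seq5: 9
  Seq3 vs Seq4: 9
  Seq3 vs Seq5: 11
  Seq4 vs Seq5: 8
The smallest is 2, between Seq1 and Seq2.

2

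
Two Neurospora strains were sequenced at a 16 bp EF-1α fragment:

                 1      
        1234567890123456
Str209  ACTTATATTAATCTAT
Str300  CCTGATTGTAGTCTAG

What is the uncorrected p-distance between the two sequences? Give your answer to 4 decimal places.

0.3750

The sequences differ at positions 1 (A/C), 4 (T/G), 7 (A/T), 8 (T/G), 11 (A/G), 16 (T/G).
There are 6 differences over 16 sites, so p = 6/16 = 0.3750.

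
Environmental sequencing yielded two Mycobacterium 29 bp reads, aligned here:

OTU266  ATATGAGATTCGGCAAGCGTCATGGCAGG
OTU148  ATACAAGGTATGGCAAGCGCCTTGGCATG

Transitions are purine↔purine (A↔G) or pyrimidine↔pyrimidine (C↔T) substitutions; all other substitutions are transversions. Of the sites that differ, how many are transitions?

Mismatches occur at site 4 (T/C, transition), site 5 (G/A, transition), site 8 (A/G, transition), site 10 (T/A, transversion), site 11 (C/T, transition), site 20 (T/C, transition), site 22 (A/T, transversion), site 28 (G/T, transversion).
Of the 8 differences, 5 transitions and 3 transversions, so the answer is 5.

5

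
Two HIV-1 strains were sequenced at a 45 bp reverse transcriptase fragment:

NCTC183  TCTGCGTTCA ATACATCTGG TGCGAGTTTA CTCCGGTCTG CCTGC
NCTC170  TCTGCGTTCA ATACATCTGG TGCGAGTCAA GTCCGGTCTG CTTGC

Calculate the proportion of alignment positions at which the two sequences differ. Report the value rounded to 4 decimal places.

0.0889

Mismatches occur at site 28 (T↔C), site 29 (T↔A), site 31 (C↔G), site 42 (C↔T).
There are 4 differences over 45 sites, so p = 4/45 = 0.0889.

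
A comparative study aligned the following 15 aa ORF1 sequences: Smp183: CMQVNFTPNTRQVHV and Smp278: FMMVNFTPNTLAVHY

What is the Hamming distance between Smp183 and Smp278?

Differing sites — 1:C/F; 3:Q/M; 11:R/L; 12:Q/A; 15:V/Y.
That gives 5 mismatches out of 15 aligned sites, so the Hamming distance is 5.

5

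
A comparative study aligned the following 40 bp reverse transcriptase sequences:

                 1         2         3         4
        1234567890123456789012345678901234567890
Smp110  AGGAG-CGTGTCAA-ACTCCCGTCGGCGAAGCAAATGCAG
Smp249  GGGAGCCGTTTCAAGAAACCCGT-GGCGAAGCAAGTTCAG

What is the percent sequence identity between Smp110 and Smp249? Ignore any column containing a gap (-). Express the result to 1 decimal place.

Excluding the 3 gap columns leaves 37 comparable sites.
Differing sites — 1:A/G; 10:G/T; 17:C/A; 18:T/A; 35:A/G; 37:G/T.
31 of the 37 comparable sites match, so the percent identity is 31/37 × 100 = 83.8%.

83.8%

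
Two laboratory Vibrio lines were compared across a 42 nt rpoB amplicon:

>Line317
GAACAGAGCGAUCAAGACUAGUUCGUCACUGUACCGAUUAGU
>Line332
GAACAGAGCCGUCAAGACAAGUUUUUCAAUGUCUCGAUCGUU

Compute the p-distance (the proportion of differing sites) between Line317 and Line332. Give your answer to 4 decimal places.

0.2619

The sequences differ at positions 10 (G/C), 11 (A/G), 19 (U/A), 24 (C/U), 25 (G/U), 29 (C/A), 33 (A/C), 34 (C/U), 39 (U/C), 40 (A/G), 41 (G/U).
There are 11 differences over 42 sites, so p = 11/42 = 0.2619.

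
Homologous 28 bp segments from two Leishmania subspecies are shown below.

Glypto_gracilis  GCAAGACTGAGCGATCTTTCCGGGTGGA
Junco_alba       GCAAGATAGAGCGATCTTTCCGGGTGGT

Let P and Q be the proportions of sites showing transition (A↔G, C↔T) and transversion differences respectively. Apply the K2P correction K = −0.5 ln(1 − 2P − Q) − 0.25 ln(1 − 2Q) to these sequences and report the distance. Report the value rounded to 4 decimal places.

0.1156

Mismatches occur at site 7 (C→T, transition), site 8 (T→A, transversion), site 28 (A→T, transversion).
Of the 3 differences, 1 transition and 2 transversions over 28 sites: P = 1/28 = 0.035714, Q = 2/28 = 0.071429.
d = −0.5·ln(0.857143) − 0.25·ln(0.857142) = −0.5·(-0.154151) − 0.25·(-0.154152) = 0.1156.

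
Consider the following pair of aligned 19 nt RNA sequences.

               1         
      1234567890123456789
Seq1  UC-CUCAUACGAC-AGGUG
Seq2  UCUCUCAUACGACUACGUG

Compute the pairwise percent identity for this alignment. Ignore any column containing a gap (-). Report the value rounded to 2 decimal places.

94.12%

Excluding the 2 gap columns leaves 17 comparable sites.
Differing sites — 16:G/C.
16 of the 17 comparable sites match, so the percent identity is 16/17 × 100 = 94.12%.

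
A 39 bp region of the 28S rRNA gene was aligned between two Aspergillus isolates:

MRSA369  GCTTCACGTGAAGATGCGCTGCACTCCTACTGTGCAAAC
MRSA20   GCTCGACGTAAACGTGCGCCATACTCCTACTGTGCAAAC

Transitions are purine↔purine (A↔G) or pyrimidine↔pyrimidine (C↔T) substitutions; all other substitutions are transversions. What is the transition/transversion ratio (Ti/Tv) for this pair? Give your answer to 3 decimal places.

3.000

Mismatches occur at site 4 (T↔C, transition), site 5 (C↔G, transversion), site 10 (G↔A, transition), site 13 (G↔C, transversion), site 14 (A↔G, transition), site 20 (T↔C, transition), site 21 (G↔A, transition), site 22 (C↔T, transition).
Of the 8 differences, 6 transitions and 2 transversions, so Ti/Tv = 6/2 = 3.000.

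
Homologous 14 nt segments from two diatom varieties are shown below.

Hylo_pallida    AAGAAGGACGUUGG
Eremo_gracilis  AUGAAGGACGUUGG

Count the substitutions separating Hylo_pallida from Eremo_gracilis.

Differing sites — 2:A/U.
That gives 1 mismatch out of 14 aligned sites, so the Hamming distance is 1.

1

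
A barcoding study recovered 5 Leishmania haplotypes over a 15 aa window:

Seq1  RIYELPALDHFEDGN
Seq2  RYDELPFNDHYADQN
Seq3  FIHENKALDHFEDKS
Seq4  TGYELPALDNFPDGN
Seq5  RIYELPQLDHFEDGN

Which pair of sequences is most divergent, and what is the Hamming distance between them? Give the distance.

Pairwise Hamming distances:
  Seq1 vs Seq2: 7
  Seq1 vs Seq3: 6
  Seq1 vs Seq4: 4
  Seq1 vs Seq5: 1
  Seq2 vs Seq3: 11
  Seq2 vs Seq4: 9
  Seq2 vs Seq5: 7
  Seq3 vs Seq4: 9
  Seq3 vs Seq5: 7
  Seq4 vs Seq5: 5
The largest is 11, between Seq2 and Seq3.

11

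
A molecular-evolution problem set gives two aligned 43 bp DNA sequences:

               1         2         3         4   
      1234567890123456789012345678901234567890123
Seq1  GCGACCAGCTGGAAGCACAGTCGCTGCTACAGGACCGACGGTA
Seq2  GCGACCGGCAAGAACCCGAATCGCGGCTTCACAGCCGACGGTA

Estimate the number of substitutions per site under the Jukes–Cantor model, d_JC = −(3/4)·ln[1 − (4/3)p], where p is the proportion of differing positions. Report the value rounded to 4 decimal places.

Mismatches occur at site 7 (A↔G), site 10 (T↔A), site 11 (G↔A), site 15 (G↔C), site 17 (A↔C), site 18 (C↔G), site 20 (G↔A), site 25 (T↔G), site 29 (A↔T), site 32 (G↔C), site 33 (G↔A), site 34 (A↔G).
p = 12/43 = 0.279070.
d = −0.75 · ln(1 − (4/3)·0.279070) = −0.75 · ln(0.627907) = −0.75 · (-0.465363) = 0.3490.

0.3490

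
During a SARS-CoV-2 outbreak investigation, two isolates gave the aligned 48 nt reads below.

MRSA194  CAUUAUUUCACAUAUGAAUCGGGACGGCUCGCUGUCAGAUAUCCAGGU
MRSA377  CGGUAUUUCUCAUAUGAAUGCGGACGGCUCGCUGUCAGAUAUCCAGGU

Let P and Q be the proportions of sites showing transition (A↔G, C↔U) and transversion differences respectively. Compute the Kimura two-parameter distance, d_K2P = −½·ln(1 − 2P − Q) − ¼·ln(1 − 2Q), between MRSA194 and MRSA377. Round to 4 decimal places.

The sequences differ at positions 2 (A/G, transition), 3 (U/G, transversion), 10 (A/U, transversion), 20 (C/G, transversion), 21 (G/C, transversion).
Of the 5 differences, 1 transition and 4 transversions over 48 sites: P = 1/48 = 0.020833, Q = 4/48 = 0.083333.
d = −0.5·ln(0.875001) − 0.25·ln(0.833334) = −0.5·(-0.133530) − 0.25·(-0.182321) = 0.1123.

0.1123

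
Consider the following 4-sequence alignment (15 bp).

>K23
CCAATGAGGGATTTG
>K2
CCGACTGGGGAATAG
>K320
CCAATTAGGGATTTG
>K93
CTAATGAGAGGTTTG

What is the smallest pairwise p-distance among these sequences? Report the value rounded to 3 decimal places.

0.067

Pairwise Hamming distances:
  K23 vs K2: 6
  K23 vs K320: 1
  K23 vs K93: 3
  K2 vs K320: 5
  K2 vs K93: 9
  K320 vs K93: 4
The smallest is 1 mismatch, between K23 and K320; p = 1/15 = 0.067.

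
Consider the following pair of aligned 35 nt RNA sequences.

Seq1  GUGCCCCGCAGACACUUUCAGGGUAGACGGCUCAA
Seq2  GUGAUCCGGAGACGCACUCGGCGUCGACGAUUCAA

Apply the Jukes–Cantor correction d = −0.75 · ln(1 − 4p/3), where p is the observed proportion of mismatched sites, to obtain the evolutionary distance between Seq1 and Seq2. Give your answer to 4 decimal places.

0.4073

The sequences differ at positions 4 (C/A), 5 (C/U), 9 (C/G), 14 (A/G), 16 (U/A), 17 (U/C), 20 (A/G), 22 (G/C), 25 (A/C), 30 (G/A), 31 (C/U).
p = 11/35 = 0.314286.
d = −0.75 · ln(1 − (4/3)·0.314286) = −0.75 · ln(0.580952) = −0.75 · (-0.543087) = 0.4073.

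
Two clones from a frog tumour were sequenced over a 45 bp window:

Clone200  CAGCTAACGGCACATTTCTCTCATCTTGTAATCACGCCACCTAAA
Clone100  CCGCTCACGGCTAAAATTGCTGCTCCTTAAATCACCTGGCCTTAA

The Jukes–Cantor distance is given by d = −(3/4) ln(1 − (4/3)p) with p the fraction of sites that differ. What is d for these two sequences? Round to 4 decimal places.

0.5716

Differing sites — 2:A/C; 6:A/C; 12:A/T; 13:C/A; 15:T/A; 16:T/A; 18:C/T; 19:T/G; 22:C/G; 23:A/C; 26:T/C; 28:G/T; 29:T/A; 36:G/C; 37:C/T; 38:C/G; 39:A/G; 43:A/T.
p = 18/45 = 0.400000.
d = −0.75 · ln(1 − (4/3)·0.400000) = −0.75 · ln(0.466667) = −0.75 · (-0.762139) = 0.5716.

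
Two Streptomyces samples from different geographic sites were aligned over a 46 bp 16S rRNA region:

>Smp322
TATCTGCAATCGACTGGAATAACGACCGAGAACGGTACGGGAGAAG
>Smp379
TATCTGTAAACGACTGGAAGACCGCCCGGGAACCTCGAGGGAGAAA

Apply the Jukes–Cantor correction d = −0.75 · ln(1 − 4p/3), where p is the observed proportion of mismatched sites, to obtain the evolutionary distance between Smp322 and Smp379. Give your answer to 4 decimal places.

Mismatches occur at site 7 (C→T), site 10 (T→A), site 20 (T→G), site 22 (A→C), site 25 (A→C), site 29 (A→G), site 34 (G→C), site 35 (G→T), site 36 (T→C), site 37 (A→G), site 38 (C→A), site 46 (G→A).
p = 12/46 = 0.260870.
d = −0.75 · ln(1 − (4/3)·0.260870) = −0.75 · ln(0.652173) = −0.75 · (-0.427445) = 0.3206.

0.3206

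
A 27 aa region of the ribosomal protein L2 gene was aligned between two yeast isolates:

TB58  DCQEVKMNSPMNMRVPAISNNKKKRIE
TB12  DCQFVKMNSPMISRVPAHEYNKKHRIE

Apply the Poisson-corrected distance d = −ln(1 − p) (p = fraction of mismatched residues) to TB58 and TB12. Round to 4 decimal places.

0.3001

The sequences differ at positions 4 (E/F), 12 (N/I), 13 (M/S), 18 (I/H), 19 (S/E), 20 (N/Y), 24 (K/H).
p = 7/27 = 0.259259.
d = −ln(1 − 0.259259) = −ln(0.740741) = 0.3001.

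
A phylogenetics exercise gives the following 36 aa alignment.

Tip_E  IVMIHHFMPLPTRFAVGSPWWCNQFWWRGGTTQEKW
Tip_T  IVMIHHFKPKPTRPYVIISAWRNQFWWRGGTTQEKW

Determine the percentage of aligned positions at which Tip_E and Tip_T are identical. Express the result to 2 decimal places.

75.00%

Mismatches occur at site 8 (M→K), site 10 (L→K), site 14 (F→P), site 15 (A→Y), site 17 (G→I), site 18 (S→I), site 19 (P→S), site 20 (W→A), site 22 (C→R).
27 of the 36 sites match, so the percent identity is 27/36 × 100 = 75.00%.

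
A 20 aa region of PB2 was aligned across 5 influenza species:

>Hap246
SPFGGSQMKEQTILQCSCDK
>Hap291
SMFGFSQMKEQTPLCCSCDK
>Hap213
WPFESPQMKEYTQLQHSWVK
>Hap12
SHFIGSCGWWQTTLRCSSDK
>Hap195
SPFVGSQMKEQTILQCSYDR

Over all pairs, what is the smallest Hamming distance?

3

Pairwise Hamming distances:
  Hap246 vs Hap291: 4
  Hap246 vs Hap213: 9
  Hap246 vs Hap12: 9
  Hap246 vs Hap195: 3
  Hap291 vs Hap213: 11
  Hap291 vs Hap12: 10
  Hap291 vs Hap195: 7
  Hap213 vs Hap12: 15
  Hap213 vs Hap195: 10
  Hap12 vs Hap195: 10
The smallest is 3, between Hap246 and Hap195.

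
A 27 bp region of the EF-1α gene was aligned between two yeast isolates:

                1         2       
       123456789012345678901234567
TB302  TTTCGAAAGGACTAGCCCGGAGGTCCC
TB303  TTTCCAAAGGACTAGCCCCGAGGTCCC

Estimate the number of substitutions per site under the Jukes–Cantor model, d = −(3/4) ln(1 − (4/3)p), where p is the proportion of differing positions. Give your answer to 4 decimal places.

Differing sites — 5:G/C; 19:G/C.
p = 2/27 = 0.074074.
d = −0.75 · ln(1 − (4/3)·0.074074) = −0.75 · ln(0.901235) = −0.75 · (-0.103989) = 0.0780.

0.0780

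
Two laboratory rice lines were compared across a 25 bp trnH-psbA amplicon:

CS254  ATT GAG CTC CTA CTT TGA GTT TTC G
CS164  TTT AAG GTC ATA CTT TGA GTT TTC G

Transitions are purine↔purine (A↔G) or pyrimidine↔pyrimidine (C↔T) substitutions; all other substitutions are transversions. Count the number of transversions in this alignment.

Mismatches occur at site 1 (A/T, transversion), site 4 (G/A, transition), site 7 (C/G, transversion), site 10 (C/A, transversion).
Of the 4 differences, 1 transition and 3 transversions, so the answer is 3.

3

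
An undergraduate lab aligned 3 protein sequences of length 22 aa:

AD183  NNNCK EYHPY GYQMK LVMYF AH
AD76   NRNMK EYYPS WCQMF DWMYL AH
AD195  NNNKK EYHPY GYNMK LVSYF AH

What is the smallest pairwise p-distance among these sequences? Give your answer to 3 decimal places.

Pairwise Hamming distances:
  AD183 vs AD76: 10
  AD183 vs AD195: 3
  AD76 vs AD195: 12
The smallest is 3 mismatches, between AD183 and AD195; p = 3/22 = 0.136.

0.136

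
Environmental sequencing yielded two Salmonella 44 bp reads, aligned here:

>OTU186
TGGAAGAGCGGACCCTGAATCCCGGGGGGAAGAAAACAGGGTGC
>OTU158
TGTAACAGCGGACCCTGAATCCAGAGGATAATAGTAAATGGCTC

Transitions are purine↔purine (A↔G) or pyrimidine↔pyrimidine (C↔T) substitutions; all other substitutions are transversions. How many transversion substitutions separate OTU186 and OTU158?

9

Mismatches occur at site 3 (G/T, transversion), site 6 (G/C, transversion), site 23 (C/A, transversion), site 25 (G/A, transition), site 28 (G/A, transition), site 29 (G/T, transversion), site 32 (G/T, transversion), site 34 (A/G, transition), site 35 (A/T, transversion), site 37 (C/A, transversion), site 39 (G/T, transversion), site 42 (T/C, transition), site 43 (G/T, transversion).
Of the 13 differences, 4 transitions and 9 transversions, so the answer is 9.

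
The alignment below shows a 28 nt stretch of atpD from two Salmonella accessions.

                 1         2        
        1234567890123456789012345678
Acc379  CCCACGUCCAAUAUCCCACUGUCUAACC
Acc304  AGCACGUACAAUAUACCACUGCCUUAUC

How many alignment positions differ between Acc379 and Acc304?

The sequences differ at positions 1 (C/A), 2 (C/G), 8 (C/A), 15 (C/A), 22 (U/C), 25 (A/U), 27 (C/U).
That gives 7 mismatches out of 28 aligned sites, so the Hamming distance is 7.

7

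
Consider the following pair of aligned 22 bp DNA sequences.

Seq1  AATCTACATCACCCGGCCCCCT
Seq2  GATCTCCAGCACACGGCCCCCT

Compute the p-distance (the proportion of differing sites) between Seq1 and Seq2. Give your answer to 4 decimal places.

0.1818

The sequences differ at positions 1 (A/G), 6 (A/C), 9 (T/G), 13 (C/A).
There are 4 differences over 22 sites, so p = 4/22 = 0.1818.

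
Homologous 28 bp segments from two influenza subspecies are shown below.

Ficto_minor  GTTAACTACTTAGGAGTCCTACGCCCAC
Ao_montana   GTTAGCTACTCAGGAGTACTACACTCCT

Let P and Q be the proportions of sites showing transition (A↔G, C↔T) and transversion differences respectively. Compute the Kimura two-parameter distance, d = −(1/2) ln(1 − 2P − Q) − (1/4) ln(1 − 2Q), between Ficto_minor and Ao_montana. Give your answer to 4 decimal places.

0.3183

Mismatches occur at site 5 (A↔G, transition), site 11 (T↔C, transition), site 18 (C↔A, transversion), site 23 (G↔A, transition), site 25 (C↔T, transition), site 27 (A↔C, transversion), site 28 (C↔T, transition).
Of the 7 differences, 5 transitions and 2 transversions over 28 sites: P = 5/28 = 0.178571, Q = 2/28 = 0.071429.
d = −0.5·ln(0.571429) − 0.25·ln(0.857142) = −0.5·(-0.559615) − 0.25·(-0.154152) = 0.3183.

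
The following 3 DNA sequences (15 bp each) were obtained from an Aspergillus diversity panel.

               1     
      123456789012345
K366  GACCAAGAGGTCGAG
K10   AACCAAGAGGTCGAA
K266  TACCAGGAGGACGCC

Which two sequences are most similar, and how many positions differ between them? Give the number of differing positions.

2

Pairwise Hamming distances:
  K366 vs K10: 2
  K366 vs K266: 5
  K10 vs K266: 5
The smallest is 2, between K366 and K10.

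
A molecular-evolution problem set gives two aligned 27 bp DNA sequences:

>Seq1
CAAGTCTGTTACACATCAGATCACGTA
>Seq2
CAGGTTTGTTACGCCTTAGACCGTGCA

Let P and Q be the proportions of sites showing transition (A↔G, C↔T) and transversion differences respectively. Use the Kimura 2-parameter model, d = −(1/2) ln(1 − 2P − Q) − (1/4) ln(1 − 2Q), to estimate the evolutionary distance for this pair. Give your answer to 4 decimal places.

0.5159

The sequences differ at positions 3 (A/G, transition), 6 (C/T, transition), 13 (A/G, transition), 15 (A/C, transversion), 17 (C/T, transition), 21 (T/C, transition), 23 (A/G, transition), 24 (C/T, transition), 26 (T/C, transition).
Of the 9 differences, 8 transitions and 1 transversion over 27 sites: P = 8/27 = 0.296296, Q = 1/27 = 0.037037.
d = −0.5·ln(0.370371) − 0.25·ln(0.925926) = −0.5·(-0.993250) − 0.25·(-0.076961) = 0.5159.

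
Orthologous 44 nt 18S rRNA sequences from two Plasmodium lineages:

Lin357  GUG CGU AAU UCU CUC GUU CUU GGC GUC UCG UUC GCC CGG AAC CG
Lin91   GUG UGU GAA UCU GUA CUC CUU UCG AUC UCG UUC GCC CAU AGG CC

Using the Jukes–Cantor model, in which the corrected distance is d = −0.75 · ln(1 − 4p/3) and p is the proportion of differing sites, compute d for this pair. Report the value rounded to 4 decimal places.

0.4975

Differing sites — 4:C/U; 7:A/G; 9:U/A; 13:C/G; 15:C/A; 16:G/C; 18:U/C; 22:G/U; 23:G/C; 24:C/G; 25:G/A; 38:G/A; 39:G/U; 41:A/G; 42:C/G; 44:G/C.
p = 16/44 = 0.363636.
d = −0.75 · ln(1 − (4/3)·0.363636) = −0.75 · ln(0.515152) = −0.75 · (-0.663293) = 0.4975.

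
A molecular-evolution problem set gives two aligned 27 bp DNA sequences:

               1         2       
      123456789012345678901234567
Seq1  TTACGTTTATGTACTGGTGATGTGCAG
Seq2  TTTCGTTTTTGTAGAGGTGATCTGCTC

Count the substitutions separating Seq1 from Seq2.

7

The sequences differ at positions 3 (A/T), 9 (A/T), 14 (C/G), 15 (T/A), 22 (G/C), 26 (A/T), 27 (G/C).
That gives 7 mismatches out of 27 aligned sites, so the Hamming distance is 7.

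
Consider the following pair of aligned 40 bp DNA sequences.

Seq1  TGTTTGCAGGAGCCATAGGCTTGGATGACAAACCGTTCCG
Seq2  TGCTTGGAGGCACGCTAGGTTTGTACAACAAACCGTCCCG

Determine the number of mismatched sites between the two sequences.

11

Differing sites — 3:T/C; 7:C/G; 11:A/C; 12:G/A; 14:C/G; 15:A/C; 20:C/T; 24:G/T; 26:T/C; 27:G/A; 37:T/C.
That gives 11 mismatches out of 40 aligned sites, so the Hamming distance is 11.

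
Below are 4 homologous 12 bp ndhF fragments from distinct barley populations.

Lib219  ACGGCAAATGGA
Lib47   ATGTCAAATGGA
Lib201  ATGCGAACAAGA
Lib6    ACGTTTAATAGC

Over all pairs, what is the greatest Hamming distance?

Pairwise Hamming distances:
  Lib219 vs Lib47: 2
  Lib219 vs Lib201: 6
  Lib219 vs Lib6: 5
  Lib47 vs Lib201: 5
  Lib47 vs Lib6: 5
  Lib201 vs Lib6: 7
The largest is 7, between Lib201 and Lib6.

7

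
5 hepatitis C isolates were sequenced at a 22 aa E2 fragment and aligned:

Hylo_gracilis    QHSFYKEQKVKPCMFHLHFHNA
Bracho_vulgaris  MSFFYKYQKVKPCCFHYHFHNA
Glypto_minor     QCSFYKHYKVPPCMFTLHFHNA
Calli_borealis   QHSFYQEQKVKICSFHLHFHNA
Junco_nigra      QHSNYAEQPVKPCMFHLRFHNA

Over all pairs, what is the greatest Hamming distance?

Pairwise Hamming distances:
  Hylo_gracilis vs Bracho_vulgaris: 6
  Hylo_gracilis vs Glypto_minor: 5
  Hylo_gracilis vs Calli_borealis: 3
  Hylo_gracilis vs Junco_nigra: 4
  Bracho_vulgaris vs Glypto_minor: 9
  Bracho_vulgaris vs Calli_borealis: 8
  Bracho_vulgaris vs Junco_nigra: 10
  Glypto_minor vs Calli_borealis: 8
  Glypto_minor vs Junco_nigra: 9
  Calli_borealis vs Junco_nigra: 6
The largest is 10, between Bracho_vulgaris and Junco_nigra.

10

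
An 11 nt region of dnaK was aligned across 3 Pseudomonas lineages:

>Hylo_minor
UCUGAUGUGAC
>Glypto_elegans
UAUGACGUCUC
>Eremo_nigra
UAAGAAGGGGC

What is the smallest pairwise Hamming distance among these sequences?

Pairwise Hamming distances:
  Hylo_minor vs Glypto_elegans: 4
  Hylo_minor vs Eremo_nigra: 5
  Glypto_elegans vs Eremo_nigra: 5
The smallest is 4, between Hylo_minor and Glypto_elegans.

4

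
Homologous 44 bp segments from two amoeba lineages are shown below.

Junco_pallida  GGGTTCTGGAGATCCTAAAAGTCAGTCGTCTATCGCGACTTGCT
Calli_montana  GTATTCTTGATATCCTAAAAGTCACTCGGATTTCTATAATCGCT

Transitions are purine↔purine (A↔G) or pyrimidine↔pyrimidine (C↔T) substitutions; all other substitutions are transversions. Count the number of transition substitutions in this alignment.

2

Mismatches occur at site 2 (G↔T, transversion), site 3 (G↔A, transition), site 8 (G↔T, transversion), site 11 (G↔T, transversion), site 25 (G↔C, transversion), site 29 (T↔G, transversion), site 30 (C↔A, transversion), site 32 (A↔T, transversion), site 35 (G↔T, transversion), site 36 (C↔A, transversion), site 37 (G↔T, transversion), site 39 (C↔A, transversion), site 41 (T↔C, transition).
Of the 13 differences, 2 transitions and 11 transversions, so the answer is 2.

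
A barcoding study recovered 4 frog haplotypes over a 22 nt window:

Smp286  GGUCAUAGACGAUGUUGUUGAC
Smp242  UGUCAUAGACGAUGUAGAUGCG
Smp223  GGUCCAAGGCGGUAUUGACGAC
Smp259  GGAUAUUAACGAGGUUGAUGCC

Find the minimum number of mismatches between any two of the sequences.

Pairwise Hamming distances:
  Smp286 vs Smp242: 5
  Smp286 vs Smp223: 7
  Smp286 vs Smp259: 7
  Smp242 vs Smp223: 10
  Smp242 vs Smp259: 8
  Smp223 vs Smp259: 12
The smallest is 5, between Smp286 and Smp242.

5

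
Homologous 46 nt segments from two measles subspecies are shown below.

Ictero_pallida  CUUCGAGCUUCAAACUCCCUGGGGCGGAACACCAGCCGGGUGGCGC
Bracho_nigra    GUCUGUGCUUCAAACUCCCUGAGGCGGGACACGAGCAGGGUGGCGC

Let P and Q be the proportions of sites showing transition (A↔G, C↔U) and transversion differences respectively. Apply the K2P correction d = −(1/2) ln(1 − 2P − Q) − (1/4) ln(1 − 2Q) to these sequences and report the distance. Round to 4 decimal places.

Differing sites — 1:C/G (Tv); 3:U/C (Ti); 4:C/U (Ti); 6:A/U (Tv); 22:G/A (Ti); 28:A/G (Ti); 33:C/G (Tv); 37:C/A (Tv).
Of the 8 differences, 4 transitions and 4 transversions over 46 sites: P = 4/46 = 0.086957, Q = 4/46 = 0.086957.
d = −0.5·ln(0.739129) − 0.25·ln(0.826086) = −0.5·(-0.302283) − 0.25·(-0.191056) = 0.1989.

0.1989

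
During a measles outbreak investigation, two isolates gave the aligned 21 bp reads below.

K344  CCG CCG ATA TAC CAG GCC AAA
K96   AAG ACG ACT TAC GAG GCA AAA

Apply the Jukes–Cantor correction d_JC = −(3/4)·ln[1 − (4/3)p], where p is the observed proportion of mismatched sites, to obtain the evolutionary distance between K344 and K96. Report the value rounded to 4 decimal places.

0.4408

Differing sites — 1:C/A; 2:C/A; 4:C/A; 8:T/C; 9:A/T; 13:C/G; 18:C/A.
p = 7/21 = 0.333333.
d = −0.75 · ln(1 − (4/3)·0.333333) = −0.75 · ln(0.555556) = −0.75 · (-0.587786) = 0.4408.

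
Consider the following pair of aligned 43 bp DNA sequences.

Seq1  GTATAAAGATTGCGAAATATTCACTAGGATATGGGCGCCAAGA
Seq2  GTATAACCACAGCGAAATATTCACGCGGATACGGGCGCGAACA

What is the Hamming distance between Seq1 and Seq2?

Differing sites — 7:A/C; 8:G/C; 10:T/C; 11:T/A; 25:T/G; 26:A/C; 32:T/C; 39:C/G; 42:G/C.
That gives 9 mismatches out of 43 aligned sites, so the Hamming distance is 9.

9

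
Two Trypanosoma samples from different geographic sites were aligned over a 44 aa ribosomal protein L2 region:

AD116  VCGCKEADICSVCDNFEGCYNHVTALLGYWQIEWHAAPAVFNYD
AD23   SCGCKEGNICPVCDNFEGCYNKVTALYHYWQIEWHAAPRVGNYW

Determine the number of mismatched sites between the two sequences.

The sequences differ at positions 1 (V/S), 7 (A/G), 8 (D/N), 11 (S/P), 22 (H/K), 27 (L/Y), 28 (G/H), 39 (A/R), 41 (F/G), 44 (D/W).
That gives 10 mismatches out of 44 aligned sites, so the Hamming distance is 10.

10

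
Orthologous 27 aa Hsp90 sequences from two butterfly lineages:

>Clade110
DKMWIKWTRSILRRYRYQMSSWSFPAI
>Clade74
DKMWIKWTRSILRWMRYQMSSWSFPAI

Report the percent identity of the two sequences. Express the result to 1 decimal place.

92.6%

Differing sites — 14:R/W; 15:Y/M.
25 of the 27 sites match, so the percent identity is 25/27 × 100 = 92.6%.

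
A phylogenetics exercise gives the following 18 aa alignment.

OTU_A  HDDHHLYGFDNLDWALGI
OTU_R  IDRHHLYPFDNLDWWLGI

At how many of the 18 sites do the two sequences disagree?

The sequences differ at positions 1 (H/I), 3 (D/R), 8 (G/P), 15 (A/W).
That gives 4 mismatches out of 18 aligned sites, so the Hamming distance is 4.

4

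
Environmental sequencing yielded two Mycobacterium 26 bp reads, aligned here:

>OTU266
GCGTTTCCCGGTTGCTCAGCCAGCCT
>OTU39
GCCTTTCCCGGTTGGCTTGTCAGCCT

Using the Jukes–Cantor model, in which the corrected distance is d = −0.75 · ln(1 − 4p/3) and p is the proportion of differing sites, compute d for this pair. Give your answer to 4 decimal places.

Mismatches occur at site 3 (G→C), site 15 (C→G), site 16 (T→C), site 17 (C→T), site 18 (A→T), site 20 (C→T).
p = 6/26 = 0.230769.
d = −0.75 · ln(1 − (4/3)·0.230769) = −0.75 · ln(0.692308) = −0.75 · (-0.367724) = 0.2758.

0.2758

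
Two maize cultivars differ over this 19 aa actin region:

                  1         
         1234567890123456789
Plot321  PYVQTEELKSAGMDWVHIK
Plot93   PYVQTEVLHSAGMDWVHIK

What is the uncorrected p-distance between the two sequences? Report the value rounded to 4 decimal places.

The sequences differ at positions 7 (E/V), 9 (K/H).
There are 2 differences over 19 sites, so p = 2/19 = 0.1053.

0.1053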